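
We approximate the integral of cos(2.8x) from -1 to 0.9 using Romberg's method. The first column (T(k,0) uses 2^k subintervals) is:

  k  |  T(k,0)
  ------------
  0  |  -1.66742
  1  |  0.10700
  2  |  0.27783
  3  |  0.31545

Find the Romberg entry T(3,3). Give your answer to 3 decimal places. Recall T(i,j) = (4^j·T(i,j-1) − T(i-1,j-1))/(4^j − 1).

Richardson extrapolation on the trapezoidal column (denominator 4−1=3):
T(1,1) = 0.10700 + (0.10700 − (-1.66742))/3 = 0.69847
T(2,1) = 0.27783 + (0.27783 − 0.10700)/3 = 0.33477
T(3,1) = 0.31545 + (0.31545 − 0.27783)/3 = 0.32799
T(2,2) = (16·0.33477 − 0.69847) / 15 = 0.31052
T(3,2) = 0.32799 + (0.32799 − 0.33477)/15 = 0.32754
T(3,3) = 0.32754 + (0.32754 − 0.31052)/63 = 0.32781

0.328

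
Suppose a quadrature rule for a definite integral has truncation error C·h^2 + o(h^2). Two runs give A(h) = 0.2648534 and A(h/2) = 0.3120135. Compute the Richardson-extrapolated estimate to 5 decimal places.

Extrapolated value = (4·A(h/2) − A(h)) / (4 − 1)
= (4·0.3120135 − 0.2648534) / 3
= 0.9832006 / 3 = 0.3277335

0.32773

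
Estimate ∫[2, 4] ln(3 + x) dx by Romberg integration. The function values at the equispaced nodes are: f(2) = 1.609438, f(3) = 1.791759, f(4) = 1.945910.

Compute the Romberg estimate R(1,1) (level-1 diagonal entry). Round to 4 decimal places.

3.5741

R(0,0) (trapezoid, 1 panel, h=2.0000): 3.555348
R(1,0) (trapezoid, 2 panels, h=1.0000): 3.569433
R(1,1) = 3.569433 + (3.569433 − 3.555348)/3 = 3.574128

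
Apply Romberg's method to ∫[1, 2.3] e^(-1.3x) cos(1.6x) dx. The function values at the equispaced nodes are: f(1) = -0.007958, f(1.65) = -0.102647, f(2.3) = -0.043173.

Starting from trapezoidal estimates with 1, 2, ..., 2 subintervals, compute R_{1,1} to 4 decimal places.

-0.1000

R_{0,0} (trapezoid, 1 panel, h=1.3000): -0.033235
R_{1,0} (trapezoid, 2 panels, h=0.6500): -0.083338
R_{1,1} = -0.083338 + (-0.083338 − (-0.033235))/3 = -0.100039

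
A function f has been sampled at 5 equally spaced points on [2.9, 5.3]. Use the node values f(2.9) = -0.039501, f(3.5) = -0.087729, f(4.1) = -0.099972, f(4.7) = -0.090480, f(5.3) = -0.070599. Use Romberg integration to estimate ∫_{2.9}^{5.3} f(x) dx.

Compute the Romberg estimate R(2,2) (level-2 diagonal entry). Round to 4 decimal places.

R(0,0) (trapezoid, 1 panel, h=2.4000): -0.132120
R(1,0) (trapezoid, 2 panels, h=1.2000): -0.186026
R(2,0) (trapezoid, 4 panels, h=0.6000): -0.199939
R(1,1) = -0.186026 + (-0.186026 − (-0.132120))/3 = -0.203995
R(2,1) = -0.199939 + (-0.199939 − (-0.186026))/3 = -0.204577
R(2,2) = -0.204577 + (-0.204577 − (-0.203995))/15 = -0.204616

-0.2046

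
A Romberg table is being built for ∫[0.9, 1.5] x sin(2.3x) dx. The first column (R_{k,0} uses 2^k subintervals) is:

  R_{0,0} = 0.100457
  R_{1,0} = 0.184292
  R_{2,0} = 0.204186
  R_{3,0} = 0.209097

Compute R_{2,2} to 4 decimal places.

R_{1,1} = 0.184292 + (0.184292 − 0.100457)/3 = 0.212237
R_{2,1} = 0.204186 + (0.204186 − 0.184292)/3 = 0.210817
R_{2,2} = (16·0.210817 − 0.212237) / 15 = 0.210722
(Column j=1 coincides with Simpson's rule on the same nodes.)

0.2107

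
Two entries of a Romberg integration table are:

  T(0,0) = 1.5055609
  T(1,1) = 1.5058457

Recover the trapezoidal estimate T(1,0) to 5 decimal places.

From T(1,1) = (4·T(1,0) − T(0,0))/3, solve for T(1,0):
4·T(1,0) = 3·1.5058457 + 1.5055609 = 6.0230980
T(1,0) = 1.5057745

1.50577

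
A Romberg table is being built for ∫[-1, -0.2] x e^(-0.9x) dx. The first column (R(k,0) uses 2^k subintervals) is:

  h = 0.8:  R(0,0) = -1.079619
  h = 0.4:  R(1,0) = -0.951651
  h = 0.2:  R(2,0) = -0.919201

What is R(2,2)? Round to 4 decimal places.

-0.9083

R(1,1) = -0.951651 + (-0.951651 − (-1.079619))/3 = -0.908995
R(2,1) = (4·(-0.919201) − (-0.951651)) / 3 = -0.908384
R(2,2) = -0.908384 + (-0.908384 − (-0.908995))/15 = -0.908343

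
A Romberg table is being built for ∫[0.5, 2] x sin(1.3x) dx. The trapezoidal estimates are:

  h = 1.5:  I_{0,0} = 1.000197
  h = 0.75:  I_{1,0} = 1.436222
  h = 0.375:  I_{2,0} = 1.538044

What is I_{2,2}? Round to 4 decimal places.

I_{1,1} = 1.436222 + (1.436222 − 1.000197)/3 = 1.581564
I_{2,1} = 1.538044 + (1.538044 − 1.436222)/3 = 1.571985
I_{2,2} = 1.571985 + (1.571985 − 1.581564)/15 = 1.571346

1.5713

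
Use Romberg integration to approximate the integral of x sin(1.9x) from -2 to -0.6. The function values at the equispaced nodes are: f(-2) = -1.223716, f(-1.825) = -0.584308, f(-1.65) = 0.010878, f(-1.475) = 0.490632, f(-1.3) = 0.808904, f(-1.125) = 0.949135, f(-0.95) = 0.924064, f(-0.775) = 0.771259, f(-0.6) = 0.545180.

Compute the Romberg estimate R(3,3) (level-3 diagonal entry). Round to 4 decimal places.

0.5433

R(0,0) (trapezoid, 1 panel, h=1.4000): -0.474975
R(1,0) (trapezoid, 2 panels, h=0.7000): 0.328745
R(2,0) (trapezoid, 4 panels, h=0.3500): 0.491602
R(3,0) (trapezoid, 8 panels, h=0.1750): 0.530477
R(1,1) = 0.328745 + (0.328745 − (-0.474975))/3 = 0.596652
R(2,1) = 0.491602 + (0.491602 − 0.328745)/3 = 0.545888
R(3,1) = 0.530477 + (0.530477 − 0.491602)/3 = 0.543435
R(2,2) = 0.545888 + (0.545888 − 0.596652)/15 = 0.542504
R(3,2) = 0.543435 + (0.543435 − 0.545888)/15 = 0.543271
R(3,3) = 0.543271 + (0.543271 − 0.542504)/63 = 0.543283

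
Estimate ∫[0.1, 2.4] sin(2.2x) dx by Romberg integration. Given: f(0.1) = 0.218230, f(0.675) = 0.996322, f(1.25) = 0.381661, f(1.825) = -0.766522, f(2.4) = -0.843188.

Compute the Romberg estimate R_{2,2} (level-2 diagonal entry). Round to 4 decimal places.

R_{0,0} (trapezoid, 1 panel, h=2.3000): -0.718702
R_{1,0} (trapezoid, 2 panels, h=1.1500): 0.079559
R_{2,0} (trapezoid, 4 panels, h=0.5750): 0.171915
R_{1,1} = 0.079559 + (0.079559 − (-0.718702))/3 = 0.345646
R_{2,1} = 0.171915 + (0.171915 − 0.079559)/3 = 0.202700
R_{2,2} = 0.202700 + (0.202700 − 0.345646)/15 = 0.193170

0.1932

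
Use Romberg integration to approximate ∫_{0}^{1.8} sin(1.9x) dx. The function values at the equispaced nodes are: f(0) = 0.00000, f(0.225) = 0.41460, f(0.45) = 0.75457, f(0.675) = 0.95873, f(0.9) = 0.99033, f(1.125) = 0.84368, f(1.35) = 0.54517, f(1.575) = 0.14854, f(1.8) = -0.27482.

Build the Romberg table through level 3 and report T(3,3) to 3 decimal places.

1.032

T(0,0) (trapezoid, 1 panel, h=1.8000): -0.24734
T(1,0) (trapezoid, 2 panels, h=0.9000): 0.76763
T(2,0) (trapezoid, 4 panels, h=0.4500): 0.96870
T(3,0) (trapezoid, 8 panels, h=0.2250): 1.01660
T(1,1) = 0.76763 + (0.76763 − (-0.24734))/3 = 1.10595
T(2,1) = 0.96870 + (0.96870 − 0.76763)/3 = 1.03572
T(3,1) = 1.01660 + (1.01660 − 0.96870)/3 = 1.03257
T(2,2) = 1.03572 + (1.03572 − 1.10595)/15 = 1.03104
T(3,2) = 1.03257 + (1.03257 − 1.03572)/15 = 1.03236
T(3,3) = 1.03236 + (1.03236 − 1.03104)/63 = 1.03238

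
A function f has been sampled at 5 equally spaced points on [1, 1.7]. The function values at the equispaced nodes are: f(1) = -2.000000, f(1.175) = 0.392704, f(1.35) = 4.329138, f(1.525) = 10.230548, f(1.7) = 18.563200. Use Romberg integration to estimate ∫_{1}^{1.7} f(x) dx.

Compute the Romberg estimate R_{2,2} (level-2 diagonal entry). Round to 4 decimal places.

3.9498

R_{0,0} (trapezoid, 1 panel, h=0.7000): 5.797120
R_{1,0} (trapezoid, 2 panels, h=0.3500): 4.413758
R_{2,0} (trapezoid, 4 panels, h=0.1750): 4.065948
R_{1,1} = 4.413758 + (4.413758 − 5.797120)/3 = 3.952637
R_{2,1} = 4.065948 + (4.065948 − 4.413758)/3 = 3.950011
R_{2,2} = 3.950011 + (3.950011 − 3.952637)/15 = 3.949836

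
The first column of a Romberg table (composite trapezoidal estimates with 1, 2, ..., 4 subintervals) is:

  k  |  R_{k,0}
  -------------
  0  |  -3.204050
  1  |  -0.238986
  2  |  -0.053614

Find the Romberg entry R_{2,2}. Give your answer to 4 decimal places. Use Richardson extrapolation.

-0.0412

Richardson extrapolation on the trapezoidal column (denominator 4−1=3):
R_{1,1} = -0.238986 + (-0.238986 − (-3.204050))/3 = 0.749369
R_{2,1} = -0.053614 + (-0.053614 − (-0.238986))/3 = 0.008177
R_{2,2} = (16·0.008177 − 0.749369) / 15 = -0.041236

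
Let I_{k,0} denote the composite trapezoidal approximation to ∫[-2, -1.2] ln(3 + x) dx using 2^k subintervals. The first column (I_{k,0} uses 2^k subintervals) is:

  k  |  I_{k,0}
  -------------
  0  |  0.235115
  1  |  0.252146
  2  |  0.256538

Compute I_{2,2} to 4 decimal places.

Richardson extrapolation on the trapezoidal column (denominator 4−1=3):
I_{1,1} = (4·0.252146 − 0.235115) / 3 = 0.257823
I_{2,1} = 0.256538 + (0.256538 − 0.252146)/3 = 0.258002
I_{2,2} = 0.258002 + (0.258002 − 0.257823)/15 = 0.258014

0.2580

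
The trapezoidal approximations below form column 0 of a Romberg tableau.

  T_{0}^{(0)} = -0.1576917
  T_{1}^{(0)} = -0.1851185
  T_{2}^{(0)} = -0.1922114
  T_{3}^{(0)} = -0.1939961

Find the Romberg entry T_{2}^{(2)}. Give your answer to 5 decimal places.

-0.19460

T_{1}^{(1)} = -0.1851185 + (-0.1851185 − (-0.1576917))/3 = -0.1942608
T_{2}^{(1)} = (4·(-0.1922114) − (-0.1851185)) / 3 = -0.1945757
T_{2}^{(2)} = (16·(-0.1945757) − (-0.1942608)) / 15 = -0.1945967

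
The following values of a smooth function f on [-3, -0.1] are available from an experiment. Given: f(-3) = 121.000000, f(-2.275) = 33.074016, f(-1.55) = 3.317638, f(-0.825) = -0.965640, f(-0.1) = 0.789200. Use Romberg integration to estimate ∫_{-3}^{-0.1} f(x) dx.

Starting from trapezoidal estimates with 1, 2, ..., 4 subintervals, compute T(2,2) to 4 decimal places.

T(0,0) (trapezoid, 1 panel, h=2.9000): 176.594340
T(1,0) (trapezoid, 2 panels, h=1.4500): 93.107745
T(2,0) (trapezoid, 4 panels, h=0.7250): 69.832445
T(1,1) = 93.107745 + (93.107745 − 176.594340)/3 = 65.278880
T(2,1) = 69.832445 + (69.832445 − 93.107745)/3 = 62.074012
T(2,2) = 62.074012 + (62.074012 − 65.278880)/15 = 61.860354

61.8604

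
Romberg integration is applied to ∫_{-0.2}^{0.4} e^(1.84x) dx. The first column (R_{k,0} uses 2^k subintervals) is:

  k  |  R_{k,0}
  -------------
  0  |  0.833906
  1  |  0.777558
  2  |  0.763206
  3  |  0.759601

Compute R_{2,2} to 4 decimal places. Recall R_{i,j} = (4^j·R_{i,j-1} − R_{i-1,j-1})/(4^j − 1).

Richardson extrapolation on the trapezoidal column (denominator 4−1=3):
R_{1,1} = (4·0.777558 − 0.833906) / 3 = 0.758775
R_{2,1} = 0.763206 + (0.763206 − 0.777558)/3 = 0.758422
R_{2,2} = (16·0.758422 − 0.758775) / 15 = 0.758398

0.7584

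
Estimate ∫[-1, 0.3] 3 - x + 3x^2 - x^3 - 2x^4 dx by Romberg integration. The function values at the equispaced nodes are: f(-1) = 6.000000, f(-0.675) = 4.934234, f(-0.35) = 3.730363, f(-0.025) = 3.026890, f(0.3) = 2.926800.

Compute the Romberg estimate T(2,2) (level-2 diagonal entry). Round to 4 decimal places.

5.2290

T(0,0) (trapezoid, 1 panel, h=1.3000): 5.802420
T(1,0) (trapezoid, 2 panels, h=0.6500): 5.325946
T(2,0) (trapezoid, 4 panels, h=0.3250): 5.250338
T(1,1) = 5.325946 + (5.325946 − 5.802420)/3 = 5.167121
T(2,1) = 5.250338 + (5.250338 − 5.325946)/3 = 5.225135
T(2,2) = 5.225135 + (5.225135 − 5.167121)/15 = 5.229003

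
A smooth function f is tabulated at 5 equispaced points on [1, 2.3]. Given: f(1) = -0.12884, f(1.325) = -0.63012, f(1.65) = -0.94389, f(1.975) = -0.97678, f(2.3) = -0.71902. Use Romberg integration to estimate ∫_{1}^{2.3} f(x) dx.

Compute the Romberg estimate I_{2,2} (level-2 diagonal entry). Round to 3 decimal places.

I_{0,0} (trapezoid, 1 panel, h=1.3000): -0.55111
I_{1,0} (trapezoid, 2 panels, h=0.6500): -0.88908
I_{2,0} (trapezoid, 4 panels, h=0.3250): -0.96678
I_{1,1} = -0.88908 + (-0.88908 − (-0.55111))/3 = -1.00174
I_{2,1} = -0.96678 + (-0.96678 − (-0.88908))/3 = -0.99268
I_{2,2} = -0.99268 + (-0.99268 − (-1.00174))/15 = -0.99208

-0.992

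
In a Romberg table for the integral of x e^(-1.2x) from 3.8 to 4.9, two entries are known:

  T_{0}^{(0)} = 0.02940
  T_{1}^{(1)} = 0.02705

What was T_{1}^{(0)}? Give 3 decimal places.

0.028

From T_{1}^{(1)} = (4·T_{1}^{(0)} − T_{0}^{(0)})/3, solve for T_{1}^{(0)}:
4·T_{1}^{(0)} = 3·0.02705 + 0.02940 = 0.11055
T_{1}^{(0)} = 0.02764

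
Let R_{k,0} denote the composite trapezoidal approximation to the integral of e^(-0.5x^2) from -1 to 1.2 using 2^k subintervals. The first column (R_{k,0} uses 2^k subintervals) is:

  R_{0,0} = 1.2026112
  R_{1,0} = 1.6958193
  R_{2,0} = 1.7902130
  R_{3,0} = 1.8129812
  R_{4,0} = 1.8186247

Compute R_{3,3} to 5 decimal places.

R_{1,1} = (4·1.6958193 − 1.2026112) / 3 = 1.8602220
R_{2,1} = 1.7902130 + (1.7902130 − 1.6958193)/3 = 1.8216776
R_{3,1} = 1.8129812 + (1.8129812 − 1.7902130)/3 = 1.8205706
R_{2,2} = (16·1.8216776 − 1.8602220) / 15 = 1.8191080
R_{3,2} = (16·1.8205706 − 1.8216776) / 15 = 1.8204968
R_{3,3} = (64·1.8204968 − 1.8191080) / 63 = 1.8205188

1.82052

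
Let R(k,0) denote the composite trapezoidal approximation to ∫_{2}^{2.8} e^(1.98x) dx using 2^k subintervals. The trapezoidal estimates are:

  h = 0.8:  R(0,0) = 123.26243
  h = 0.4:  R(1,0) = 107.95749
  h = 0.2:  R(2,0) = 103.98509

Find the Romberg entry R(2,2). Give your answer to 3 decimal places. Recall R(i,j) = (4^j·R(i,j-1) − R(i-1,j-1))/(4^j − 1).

Richardson extrapolation on the trapezoidal column (denominator 4−1=3):
R(1,1) = 107.95749 + (107.95749 − 123.26243)/3 = 102.85584
R(2,1) = (4·103.98509 − 107.95749) / 3 = 102.66096
R(2,2) = (16·102.66096 − 102.85584) / 15 = 102.64797
(Column j=1 coincides with Simpson's rule on the same nodes.)

102.648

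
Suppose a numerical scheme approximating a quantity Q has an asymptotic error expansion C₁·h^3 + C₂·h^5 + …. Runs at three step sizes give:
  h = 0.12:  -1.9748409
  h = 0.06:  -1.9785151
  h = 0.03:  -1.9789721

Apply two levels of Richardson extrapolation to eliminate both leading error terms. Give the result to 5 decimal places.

First eliminate the h^3 term (factor 2^3 = 8):
  B₁ = (8·(-1.9785151) − (-1.9748409))/7 = -1.9790400
  B₂ = (8·(-1.9789721) − (-1.9785151))/7 = -1.9790374
Then eliminate the h^5 term (factor 2^5 = 32):
  (32·(-1.9790374) − (-1.9790400))/31 = -1.9790373

-1.97904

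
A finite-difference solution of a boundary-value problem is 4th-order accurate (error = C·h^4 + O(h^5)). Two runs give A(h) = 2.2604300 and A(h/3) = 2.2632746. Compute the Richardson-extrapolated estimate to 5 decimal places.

2.26331

Extrapolated value = (81·A(h/3) − A(h)) / (81 − 1)
= (81·2.2632746 − 2.2604300) / 80
= 181.0648126 / 80 = 2.2633102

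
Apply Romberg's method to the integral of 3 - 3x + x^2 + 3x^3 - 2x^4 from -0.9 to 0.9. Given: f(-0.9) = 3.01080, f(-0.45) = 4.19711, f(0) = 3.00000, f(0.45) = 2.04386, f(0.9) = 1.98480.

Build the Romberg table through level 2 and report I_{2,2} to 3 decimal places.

5.414

I_{0,0} (trapezoid, 1 panel, h=1.8000): 4.49604
I_{1,0} (trapezoid, 2 panels, h=0.9000): 4.94802
I_{2,0} (trapezoid, 4 panels, h=0.4500): 5.28245
I_{1,1} = 4.94802 + (4.94802 − 4.49604)/3 = 5.09868
I_{2,1} = 5.28245 + (5.28245 − 4.94802)/3 = 5.39393
I_{2,2} = 5.39393 + (5.39393 − 5.09868)/15 = 5.41361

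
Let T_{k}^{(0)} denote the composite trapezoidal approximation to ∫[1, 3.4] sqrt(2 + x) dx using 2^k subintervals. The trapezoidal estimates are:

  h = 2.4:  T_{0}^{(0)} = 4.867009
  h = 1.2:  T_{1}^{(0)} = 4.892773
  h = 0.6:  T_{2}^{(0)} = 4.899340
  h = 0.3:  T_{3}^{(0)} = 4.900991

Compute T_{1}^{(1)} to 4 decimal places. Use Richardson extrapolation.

4.9014

T_{1}^{(1)} = (4·4.892773 − 4.867009) / 3 = 4.901361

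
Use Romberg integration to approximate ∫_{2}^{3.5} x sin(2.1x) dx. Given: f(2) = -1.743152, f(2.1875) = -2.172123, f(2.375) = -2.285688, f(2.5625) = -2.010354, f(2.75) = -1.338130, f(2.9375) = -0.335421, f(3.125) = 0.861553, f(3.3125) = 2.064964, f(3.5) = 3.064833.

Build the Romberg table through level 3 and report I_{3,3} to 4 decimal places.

I_{0,0} (trapezoid, 1 panel, h=1.5000): 0.991261
I_{1,0} (trapezoid, 2 panels, h=0.7500): -0.507967
I_{2,0} (trapezoid, 4 panels, h=0.3750): -0.788034
I_{3,0} (trapezoid, 8 panels, h=0.1875): -0.853942
I_{1,1} = -0.507967 + (-0.507967 − 0.991261)/3 = -1.007710
I_{2,1} = -0.788034 + (-0.788034 − (-0.507967))/3 = -0.881390
I_{3,1} = -0.853942 + (-0.853942 − (-0.788034))/3 = -0.875911
I_{2,2} = -0.881390 + (-0.881390 − (-1.007710))/15 = -0.872969
I_{3,2} = -0.875911 + (-0.875911 − (-0.881390))/15 = -0.875546
I_{3,3} = -0.875546 + (-0.875546 − (-0.872969))/63 = -0.875587

-0.8756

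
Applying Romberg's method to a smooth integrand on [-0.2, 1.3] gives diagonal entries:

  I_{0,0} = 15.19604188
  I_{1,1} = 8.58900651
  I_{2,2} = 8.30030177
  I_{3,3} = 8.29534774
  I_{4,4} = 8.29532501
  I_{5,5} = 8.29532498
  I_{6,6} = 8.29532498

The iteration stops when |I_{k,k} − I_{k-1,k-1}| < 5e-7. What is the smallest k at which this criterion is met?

|I_{1,1} − I_{0,0}| = 6.60703537 ≥ 5e-7
|I_{2,2} − I_{1,1}| = 0.28870474 ≥ 5e-7
|I_{3,3} − I_{2,2}| = 0.00495403 ≥ 5e-7
|I_{4,4} − I_{3,3}| = 0.00002273 ≥ 5e-7
|I_{5,5} − I_{4,4}| = 0.00000003 < 5e-7

k = 5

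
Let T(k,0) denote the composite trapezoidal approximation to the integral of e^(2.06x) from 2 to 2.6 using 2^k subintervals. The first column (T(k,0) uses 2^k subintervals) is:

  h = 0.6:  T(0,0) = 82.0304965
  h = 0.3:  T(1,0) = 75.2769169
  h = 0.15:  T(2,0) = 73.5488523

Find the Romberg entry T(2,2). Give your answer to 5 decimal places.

72.96930

Richardson extrapolation on the trapezoidal column (denominator 4−1=3):
T(1,1) = (4·75.2769169 − 82.0304965) / 3 = 73.0257237
T(2,1) = (4·73.5488523 − 75.2769169) / 3 = 72.9728308
T(2,2) = 72.9728308 + (72.9728308 − 73.0257237)/15 = 72.9693046
(Column j=1 coincides with Simpson's rule on the same nodes.)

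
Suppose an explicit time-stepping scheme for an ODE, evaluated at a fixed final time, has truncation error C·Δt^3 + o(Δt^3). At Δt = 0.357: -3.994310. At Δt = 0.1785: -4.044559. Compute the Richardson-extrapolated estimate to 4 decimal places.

The leading error scales as Δt^3; refining by a factor of 2 reduces it by 2^3 = 8.
Extrapolated value = (8·A(Δt/2) − A(Δt)) / (8 − 1)
= (8·(-4.044559) − (-3.994310)) / 7
= -28.362162 / 7 = -4.051737

-4.0517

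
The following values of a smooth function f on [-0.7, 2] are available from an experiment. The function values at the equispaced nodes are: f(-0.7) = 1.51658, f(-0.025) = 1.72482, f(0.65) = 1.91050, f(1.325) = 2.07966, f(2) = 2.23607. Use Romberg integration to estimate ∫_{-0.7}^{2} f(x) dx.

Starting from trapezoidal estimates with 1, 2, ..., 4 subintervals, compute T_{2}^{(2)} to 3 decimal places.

T_{0}^{(0)} (trapezoid, 1 panel, h=2.7000): 5.06608
T_{1}^{(0)} (trapezoid, 2 panels, h=1.3500): 5.11221
T_{2}^{(0)} (trapezoid, 4 panels, h=0.6750): 5.12413
T_{1}^{(1)} = 5.11221 + (5.11221 − 5.06608)/3 = 5.12759
T_{2}^{(1)} = 5.12413 + (5.12413 − 5.11221)/3 = 5.12810
T_{2}^{(2)} = 5.12810 + (5.12810 − 5.12759)/15 = 5.12813

5.128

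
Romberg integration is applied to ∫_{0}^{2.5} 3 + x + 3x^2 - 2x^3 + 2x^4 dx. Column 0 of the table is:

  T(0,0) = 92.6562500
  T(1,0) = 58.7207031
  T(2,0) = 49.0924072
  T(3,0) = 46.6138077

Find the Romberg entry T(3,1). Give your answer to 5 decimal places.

Richardson extrapolation on the trapezoidal column (denominator 4−1=3):
T(3,1) = 46.6138077 + (46.6138077 − 49.0924072)/3 = 45.7876079

45.78761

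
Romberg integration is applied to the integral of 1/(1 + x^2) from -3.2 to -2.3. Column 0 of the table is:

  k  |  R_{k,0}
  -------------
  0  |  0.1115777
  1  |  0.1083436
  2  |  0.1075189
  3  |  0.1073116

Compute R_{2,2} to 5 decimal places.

Richardson extrapolation on the trapezoidal column (denominator 4−1=3):
R_{1,1} = (4·0.1083436 − 0.1115777) / 3 = 0.1072656
R_{2,1} = 0.1075189 + (0.1075189 − 0.1083436)/3 = 0.1072440
R_{2,2} = (16·0.1072440 − 0.1072656) / 15 = 0.1072426
(Column j=1 coincides with Simpson's rule on the same nodes.)

0.10724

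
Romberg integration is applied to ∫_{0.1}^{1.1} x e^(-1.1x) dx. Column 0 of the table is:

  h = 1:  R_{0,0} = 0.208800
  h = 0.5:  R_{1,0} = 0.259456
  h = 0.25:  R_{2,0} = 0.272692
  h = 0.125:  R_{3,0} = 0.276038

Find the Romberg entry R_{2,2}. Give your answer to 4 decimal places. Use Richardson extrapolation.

Richardson extrapolation on the trapezoidal column (denominator 4−1=3):
R_{1,1} = (4·0.259456 − 0.208800) / 3 = 0.276341
R_{2,1} = (4·0.272692 − 0.259456) / 3 = 0.277104
R_{2,2} = 0.277104 + (0.277104 − 0.276341)/15 = 0.277155

0.2772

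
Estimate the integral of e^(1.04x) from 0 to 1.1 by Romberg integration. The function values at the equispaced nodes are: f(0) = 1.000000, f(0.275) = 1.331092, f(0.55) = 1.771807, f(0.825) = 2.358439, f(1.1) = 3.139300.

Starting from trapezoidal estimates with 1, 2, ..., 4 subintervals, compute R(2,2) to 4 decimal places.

2.0570

R(0,0) (trapezoid, 1 panel, h=1.1000): 2.276615
R(1,0) (trapezoid, 2 panels, h=0.5500): 2.112801
R(2,0) (trapezoid, 4 panels, h=0.2750): 2.071022
R(1,1) = 2.112801 + (2.112801 − 2.276615)/3 = 2.058196
R(2,1) = 2.071022 + (2.071022 − 2.112801)/3 = 2.057096
R(2,2) = 2.057096 + (2.057096 − 2.058196)/15 = 2.057023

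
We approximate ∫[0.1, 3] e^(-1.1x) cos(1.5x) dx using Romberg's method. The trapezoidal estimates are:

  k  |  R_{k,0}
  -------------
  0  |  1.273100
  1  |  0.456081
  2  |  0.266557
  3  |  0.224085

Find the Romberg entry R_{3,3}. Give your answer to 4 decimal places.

0.2105

Richardson extrapolation on the trapezoidal column (denominator 4−1=3):
R_{1,1} = 0.456081 + (0.456081 − 1.273100)/3 = 0.183741
R_{2,1} = 0.266557 + (0.266557 − 0.456081)/3 = 0.203382
R_{3,1} = (4·0.224085 − 0.266557) / 3 = 0.209928
R_{2,2} = (16·0.203382 − 0.183741) / 15 = 0.204691
R_{3,2} = (16·0.209928 − 0.203382) / 15 = 0.210364
R_{3,3} = (64·0.210364 − 0.204691) / 63 = 0.210454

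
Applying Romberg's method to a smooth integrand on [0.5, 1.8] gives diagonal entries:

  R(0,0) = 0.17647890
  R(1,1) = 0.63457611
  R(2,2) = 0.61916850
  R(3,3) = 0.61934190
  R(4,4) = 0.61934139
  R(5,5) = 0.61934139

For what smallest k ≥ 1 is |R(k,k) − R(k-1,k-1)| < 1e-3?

k = 3

|R(1,1) − R(0,0)| = 0.45809721 ≥ 1e-3
|R(2,2) − R(1,1)| = 0.01540761 ≥ 1e-3
|R(3,3) − R(2,2)| = 0.00017340 < 1e-3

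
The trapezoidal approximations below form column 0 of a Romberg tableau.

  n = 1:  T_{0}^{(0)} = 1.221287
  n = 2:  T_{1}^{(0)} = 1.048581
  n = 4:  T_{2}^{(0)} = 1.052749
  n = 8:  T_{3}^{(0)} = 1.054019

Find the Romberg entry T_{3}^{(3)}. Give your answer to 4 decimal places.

1.0544

T_{1}^{(1)} = (4·1.048581 − 1.221287) / 3 = 0.991012
T_{2}^{(1)} = 1.052749 + (1.052749 − 1.048581)/3 = 1.054138
T_{3}^{(1)} = (4·1.054019 − 1.052749) / 3 = 1.054442
T_{2}^{(2)} = 1.054138 + (1.054138 − 0.991012)/15 = 1.058346
T_{3}^{(2)} = (16·1.054442 − 1.054138) / 15 = 1.054462
T_{3}^{(3)} = (64·1.054462 − 1.058346) / 63 = 1.054400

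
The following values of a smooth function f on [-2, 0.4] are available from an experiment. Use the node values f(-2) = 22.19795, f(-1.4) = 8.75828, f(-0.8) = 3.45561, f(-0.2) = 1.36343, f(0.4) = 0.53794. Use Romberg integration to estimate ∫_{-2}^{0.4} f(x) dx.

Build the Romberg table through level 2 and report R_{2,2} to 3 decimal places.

13.987

R_{0,0} (trapezoid, 1 panel, h=2.4000): 27.28307
R_{1,0} (trapezoid, 2 panels, h=1.2000): 17.78827
R_{2,0} (trapezoid, 4 panels, h=0.6000): 14.96716
R_{1,1} = 17.78827 + (17.78827 − 27.28307)/3 = 14.62334
R_{2,1} = 14.96716 + (14.96716 − 17.78827)/3 = 14.02679
R_{2,2} = 14.02679 + (14.02679 − 14.62334)/15 = 13.98702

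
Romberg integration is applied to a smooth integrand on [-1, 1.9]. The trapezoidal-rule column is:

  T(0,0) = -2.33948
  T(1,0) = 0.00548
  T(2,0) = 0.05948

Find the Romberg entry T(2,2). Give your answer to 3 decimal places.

0.030

Richardson extrapolation on the trapezoidal column (denominator 4−1=3):
T(1,1) = 0.00548 + (0.00548 − (-2.33948))/3 = 0.78713
T(2,1) = (4·0.05948 − 0.00548) / 3 = 0.07748
T(2,2) = 0.07748 + (0.07748 − 0.78713)/15 = 0.03017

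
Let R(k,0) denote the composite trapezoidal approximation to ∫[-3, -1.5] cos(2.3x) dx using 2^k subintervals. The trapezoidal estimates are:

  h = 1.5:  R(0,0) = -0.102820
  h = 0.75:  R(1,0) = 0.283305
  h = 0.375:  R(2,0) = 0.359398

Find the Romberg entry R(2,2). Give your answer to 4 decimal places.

0.3829

Richardson extrapolation on the trapezoidal column (denominator 4−1=3):
R(1,1) = (4·0.283305 − (-0.102820)) / 3 = 0.412013
R(2,1) = 0.359398 + (0.359398 − 0.283305)/3 = 0.384762
R(2,2) = 0.384762 + (0.384762 − 0.412013)/15 = 0.382945
(Column j=1 coincides with Simpson's rule on the same nodes.)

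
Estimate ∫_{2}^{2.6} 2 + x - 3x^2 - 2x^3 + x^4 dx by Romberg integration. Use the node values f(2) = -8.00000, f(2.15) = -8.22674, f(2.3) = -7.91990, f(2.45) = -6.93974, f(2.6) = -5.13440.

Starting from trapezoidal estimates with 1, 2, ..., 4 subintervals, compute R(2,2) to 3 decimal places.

R(0,0) (trapezoid, 1 panel, h=0.6000): -3.94032
R(1,0) (trapezoid, 2 panels, h=0.3000): -4.34613
R(2,0) (trapezoid, 4 panels, h=0.1500): -4.44804
R(1,1) = -4.34613 + (-4.34613 − (-3.94032))/3 = -4.48140
R(2,1) = -4.44804 + (-4.44804 − (-4.34613))/3 = -4.48201
R(2,2) = -4.48201 + (-4.48201 − (-4.48140))/15 = -4.48205

-4.482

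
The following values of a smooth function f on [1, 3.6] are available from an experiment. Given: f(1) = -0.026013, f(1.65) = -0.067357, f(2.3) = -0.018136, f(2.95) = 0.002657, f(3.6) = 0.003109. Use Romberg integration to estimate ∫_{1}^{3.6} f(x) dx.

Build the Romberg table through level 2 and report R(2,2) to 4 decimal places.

-0.0707

R(0,0) (trapezoid, 1 panel, h=2.6000): -0.029775
R(1,0) (trapezoid, 2 panels, h=1.3000): -0.038464
R(2,0) (trapezoid, 4 panels, h=0.6500): -0.061287
R(1,1) = -0.038464 + (-0.038464 − (-0.029775))/3 = -0.041360
R(2,1) = -0.061287 + (-0.061287 − (-0.038464))/3 = -0.068895
R(2,2) = -0.068895 + (-0.068895 − (-0.041360))/15 = -0.070731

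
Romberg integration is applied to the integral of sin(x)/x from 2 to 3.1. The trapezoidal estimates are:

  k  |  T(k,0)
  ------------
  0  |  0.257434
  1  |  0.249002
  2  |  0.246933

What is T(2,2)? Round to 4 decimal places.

Richardson extrapolation on the trapezoidal column (denominator 4−1=3):
T(1,1) = (4·0.249002 − 0.257434) / 3 = 0.246191
T(2,1) = 0.246933 + (0.246933 − 0.249002)/3 = 0.246243
T(2,2) = (16·0.246243 − 0.246191) / 15 = 0.246246

0.2462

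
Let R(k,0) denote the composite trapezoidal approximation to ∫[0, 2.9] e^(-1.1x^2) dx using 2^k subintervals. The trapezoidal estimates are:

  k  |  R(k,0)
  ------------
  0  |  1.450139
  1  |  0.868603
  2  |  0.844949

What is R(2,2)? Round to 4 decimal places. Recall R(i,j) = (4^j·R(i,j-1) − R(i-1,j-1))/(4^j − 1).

Richardson extrapolation on the trapezoidal column (denominator 4−1=3):
R(1,1) = (4·0.868603 − 1.450139) / 3 = 0.674758
R(2,1) = (4·0.844949 − 0.868603) / 3 = 0.837064
R(2,2) = 0.837064 + (0.837064 − 0.674758)/15 = 0.847884

0.8479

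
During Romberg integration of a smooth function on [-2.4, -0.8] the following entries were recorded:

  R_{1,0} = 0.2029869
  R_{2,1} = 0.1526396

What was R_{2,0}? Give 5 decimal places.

0.16523

From R_{2,1} = (4·R_{2,0} − R_{1,0})/3, solve for R_{2,0}:
4·R_{2,0} = 3·0.1526396 + 0.2029869 = 0.6609057
R_{2,0} = 0.1652264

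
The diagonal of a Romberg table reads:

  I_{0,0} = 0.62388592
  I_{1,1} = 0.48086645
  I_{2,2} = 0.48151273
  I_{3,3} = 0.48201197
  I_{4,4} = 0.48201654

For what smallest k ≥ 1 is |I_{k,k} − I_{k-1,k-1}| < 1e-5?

|I_{1,1} − I_{0,0}| = 0.14301947 ≥ 1e-5
|I_{2,2} − I_{1,1}| = 0.00064628 ≥ 1e-5
|I_{3,3} − I_{2,2}| = 0.00049924 ≥ 1e-5
|I_{4,4} − I_{3,3}| = 0.00000457 < 1e-5

k = 4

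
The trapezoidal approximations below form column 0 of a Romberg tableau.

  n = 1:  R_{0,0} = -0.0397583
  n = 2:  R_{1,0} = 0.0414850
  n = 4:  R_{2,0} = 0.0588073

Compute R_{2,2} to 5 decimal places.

0.06432

Richardson extrapolation on the trapezoidal column (denominator 4−1=3):
R_{1,1} = (4·0.0414850 − (-0.0397583)) / 3 = 0.0685661
R_{2,1} = 0.0588073 + (0.0588073 − 0.0414850)/3 = 0.0645814
R_{2,2} = (16·0.0645814 − 0.0685661) / 15 = 0.0643158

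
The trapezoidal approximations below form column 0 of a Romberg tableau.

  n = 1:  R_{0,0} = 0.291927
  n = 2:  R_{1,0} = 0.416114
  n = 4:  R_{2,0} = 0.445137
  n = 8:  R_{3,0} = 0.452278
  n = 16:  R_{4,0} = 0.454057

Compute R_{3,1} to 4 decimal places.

0.4547

Richardson extrapolation on the trapezoidal column (denominator 4−1=3):
R_{3,1} = (4·0.452278 − 0.445137) / 3 = 0.454658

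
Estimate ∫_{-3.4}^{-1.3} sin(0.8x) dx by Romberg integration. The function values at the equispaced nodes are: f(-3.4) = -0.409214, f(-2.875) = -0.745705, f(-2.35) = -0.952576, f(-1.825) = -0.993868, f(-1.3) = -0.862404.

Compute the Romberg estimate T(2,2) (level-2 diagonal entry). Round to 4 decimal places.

T(0,0) (trapezoid, 1 panel, h=2.1000): -1.335199
T(1,0) (trapezoid, 2 panels, h=1.0500): -1.667804
T(2,0) (trapezoid, 4 panels, h=0.5250): -1.747178
T(1,1) = -1.667804 + (-1.667804 − (-1.335199))/3 = -1.778672
T(2,1) = -1.747178 + (-1.747178 − (-1.667804))/3 = -1.773636
T(2,2) = -1.773636 + (-1.773636 − (-1.778672))/15 = -1.773300

-1.7733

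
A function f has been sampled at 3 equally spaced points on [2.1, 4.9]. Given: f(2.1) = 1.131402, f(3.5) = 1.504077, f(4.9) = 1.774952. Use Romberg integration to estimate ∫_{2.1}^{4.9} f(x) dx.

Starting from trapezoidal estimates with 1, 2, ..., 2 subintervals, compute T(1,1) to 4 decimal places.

T(0,0) (trapezoid, 1 panel, h=2.8000): 4.068896
T(1,0) (trapezoid, 2 panels, h=1.4000): 4.140156
T(1,1) = 4.140156 + (4.140156 − 4.068896)/3 = 4.163909

4.1639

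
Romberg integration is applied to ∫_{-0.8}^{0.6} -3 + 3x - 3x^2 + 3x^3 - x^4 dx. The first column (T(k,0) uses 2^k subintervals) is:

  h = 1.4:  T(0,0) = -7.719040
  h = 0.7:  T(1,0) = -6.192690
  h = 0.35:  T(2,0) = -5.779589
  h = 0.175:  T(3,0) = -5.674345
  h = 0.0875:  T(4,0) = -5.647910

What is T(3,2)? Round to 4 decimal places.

-5.6391

Richardson extrapolation on the trapezoidal column (denominator 4−1=3):
T(2,1) = -5.779589 + (-5.779589 − (-6.192690))/3 = -5.641889
T(3,1) = -5.674345 + (-5.674345 − (-5.779589))/3 = -5.639264
T(3,2) = -5.639264 + (-5.639264 − (-5.641889))/15 = -5.639089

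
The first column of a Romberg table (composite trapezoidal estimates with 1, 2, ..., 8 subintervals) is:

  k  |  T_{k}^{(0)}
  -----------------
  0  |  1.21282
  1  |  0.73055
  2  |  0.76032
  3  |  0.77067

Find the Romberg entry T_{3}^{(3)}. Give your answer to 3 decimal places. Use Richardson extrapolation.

0.774

Richardson extrapolation on the trapezoidal column (denominator 4−1=3):
T_{1}^{(1)} = 0.73055 + (0.73055 − 1.21282)/3 = 0.56979
T_{2}^{(1)} = 0.76032 + (0.76032 − 0.73055)/3 = 0.77024
T_{3}^{(1)} = 0.77067 + (0.77067 − 0.76032)/3 = 0.77412
T_{2}^{(2)} = 0.77024 + (0.77024 − 0.56979)/15 = 0.78360
T_{3}^{(2)} = 0.77412 + (0.77412 − 0.77024)/15 = 0.77438
T_{3}^{(3)} = (64·0.77438 − 0.78360) / 63 = 0.77423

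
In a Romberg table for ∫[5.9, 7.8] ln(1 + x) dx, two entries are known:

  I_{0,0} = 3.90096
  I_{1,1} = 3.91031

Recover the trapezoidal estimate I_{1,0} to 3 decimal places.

3.908

From I_{1,1} = (4·I_{1,0} − I_{0,0})/3, solve for I_{1,0}:
4·I_{1,0} = 3·3.91031 + 3.90096 = 15.63189
I_{1,0} = 3.90797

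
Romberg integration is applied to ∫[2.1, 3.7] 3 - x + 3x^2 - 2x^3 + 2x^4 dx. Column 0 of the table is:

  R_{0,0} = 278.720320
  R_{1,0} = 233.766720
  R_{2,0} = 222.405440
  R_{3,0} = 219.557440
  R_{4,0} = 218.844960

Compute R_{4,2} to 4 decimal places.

Richardson extrapolation on the trapezoidal column (denominator 4−1=3):
R_{3,1} = 219.557440 + (219.557440 − 222.405440)/3 = 218.608107
R_{4,1} = 218.844960 + (218.844960 − 219.557440)/3 = 218.607467
R_{4,2} = (16·218.607467 − 218.608107) / 15 = 218.607424

218.6074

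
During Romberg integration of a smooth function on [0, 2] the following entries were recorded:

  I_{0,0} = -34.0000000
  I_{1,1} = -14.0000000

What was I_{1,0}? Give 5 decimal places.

From I_{1,1} = (4·I_{1,0} − I_{0,0})/3, solve for I_{1,0}:
4·I_{1,0} = 3·(-14.0000000) + (-34.0000000) = -76.0000000
I_{1,0} = -19.0000000

-19.00000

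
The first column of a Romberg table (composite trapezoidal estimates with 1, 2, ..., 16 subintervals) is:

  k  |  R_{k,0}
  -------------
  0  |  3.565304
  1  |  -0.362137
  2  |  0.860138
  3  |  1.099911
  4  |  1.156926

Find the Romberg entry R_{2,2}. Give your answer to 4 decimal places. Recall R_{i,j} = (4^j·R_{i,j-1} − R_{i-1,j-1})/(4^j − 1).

1.4635

R_{1,1} = (4·(-0.362137) − 3.565304) / 3 = -1.671284
R_{2,1} = 0.860138 + (0.860138 − (-0.362137))/3 = 1.267563
R_{2,2} = 1.267563 + (1.267563 − (-1.671284))/15 = 1.463486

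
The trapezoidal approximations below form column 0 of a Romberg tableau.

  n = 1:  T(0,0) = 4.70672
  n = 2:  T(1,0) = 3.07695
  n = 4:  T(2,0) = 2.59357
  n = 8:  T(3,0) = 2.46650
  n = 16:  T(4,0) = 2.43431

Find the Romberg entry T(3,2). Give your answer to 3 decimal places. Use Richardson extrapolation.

2.424

T(2,1) = (4·2.59357 − 3.07695) / 3 = 2.43244
T(3,1) = (4·2.46650 − 2.59357) / 3 = 2.42414
T(3,2) = (16·2.42414 − 2.43244) / 15 = 2.42359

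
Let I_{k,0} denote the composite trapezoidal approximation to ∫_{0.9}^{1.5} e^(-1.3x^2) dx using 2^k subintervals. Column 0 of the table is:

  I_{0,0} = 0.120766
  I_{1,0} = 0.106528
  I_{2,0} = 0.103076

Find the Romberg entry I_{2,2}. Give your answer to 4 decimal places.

0.1019

I_{1,1} = (4·0.106528 − 0.120766) / 3 = 0.101782
I_{2,1} = (4·0.103076 − 0.106528) / 3 = 0.101925
I_{2,2} = (16·0.101925 − 0.101782) / 15 = 0.101935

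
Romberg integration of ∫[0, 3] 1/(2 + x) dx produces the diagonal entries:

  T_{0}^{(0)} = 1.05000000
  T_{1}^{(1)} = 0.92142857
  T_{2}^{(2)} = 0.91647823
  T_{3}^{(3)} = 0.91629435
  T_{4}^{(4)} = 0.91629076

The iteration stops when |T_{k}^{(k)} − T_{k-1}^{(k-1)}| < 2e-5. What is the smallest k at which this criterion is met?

k = 4

|T_{1}^{(1)} − T_{0}^{(0)}| = 0.12857143 ≥ 2e-5
|T_{2}^{(2)} − T_{1}^{(1)}| = 0.00495034 ≥ 2e-5
|T_{3}^{(3)} − T_{2}^{(2)}| = 0.00018388 ≥ 2e-5
|T_{4}^{(4)} − T_{3}^{(3)}| = 0.00000359 < 2e-5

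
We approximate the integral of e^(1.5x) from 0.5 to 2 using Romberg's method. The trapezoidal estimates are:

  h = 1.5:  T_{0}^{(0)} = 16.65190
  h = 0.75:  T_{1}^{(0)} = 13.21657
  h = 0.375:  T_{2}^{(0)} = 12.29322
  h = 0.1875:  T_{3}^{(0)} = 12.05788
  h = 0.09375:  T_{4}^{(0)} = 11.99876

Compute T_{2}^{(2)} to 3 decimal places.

Richardson extrapolation on the trapezoidal column (denominator 4−1=3):
T_{1}^{(1)} = 13.21657 + (13.21657 − 16.65190)/3 = 12.07146
T_{2}^{(1)} = 12.29322 + (12.29322 − 13.21657)/3 = 11.98544
T_{2}^{(2)} = 11.98544 + (11.98544 − 12.07146)/15 = 11.97971

11.980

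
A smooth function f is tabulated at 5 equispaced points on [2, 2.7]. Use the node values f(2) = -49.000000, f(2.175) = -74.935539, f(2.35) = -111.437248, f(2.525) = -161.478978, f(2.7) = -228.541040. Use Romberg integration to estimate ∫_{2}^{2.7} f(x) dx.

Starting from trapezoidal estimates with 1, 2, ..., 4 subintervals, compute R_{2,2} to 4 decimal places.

-84.3523

R_{0,0} (trapezoid, 1 panel, h=0.7000): -97.139364
R_{1,0} (trapezoid, 2 panels, h=0.3500): -87.572719
R_{2,0} (trapezoid, 4 panels, h=0.1750): -85.158900
R_{1,1} = -87.572719 + (-87.572719 − (-97.139364))/3 = -84.383837
R_{2,1} = -85.158900 + (-85.158900 − (-87.572719))/3 = -84.354294
R_{2,2} = -84.354294 + (-84.354294 − (-84.383837))/15 = -84.352324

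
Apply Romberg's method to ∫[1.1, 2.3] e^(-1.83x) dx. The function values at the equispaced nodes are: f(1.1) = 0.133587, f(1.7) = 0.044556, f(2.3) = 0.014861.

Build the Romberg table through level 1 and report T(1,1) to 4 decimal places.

0.0653

T(0,0) (trapezoid, 1 panel, h=1.2000): 0.089069
T(1,0) (trapezoid, 2 panels, h=0.6000): 0.071268
T(1,1) = 0.071268 + (0.071268 − 0.089069)/3 = 0.065334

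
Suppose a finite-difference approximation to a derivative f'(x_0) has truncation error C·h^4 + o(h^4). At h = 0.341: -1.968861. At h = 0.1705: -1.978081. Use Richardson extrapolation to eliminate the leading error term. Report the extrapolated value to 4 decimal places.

-1.9787

The leading error scales as h^4; refining by a factor of 2 reduces it by 2^4 = 16.
Extrapolated value = (16·A(h/2) − A(h)) / (16 − 1)
= (16·(-1.978081) − (-1.968861)) / 15
= -29.680435 / 15 = -1.978696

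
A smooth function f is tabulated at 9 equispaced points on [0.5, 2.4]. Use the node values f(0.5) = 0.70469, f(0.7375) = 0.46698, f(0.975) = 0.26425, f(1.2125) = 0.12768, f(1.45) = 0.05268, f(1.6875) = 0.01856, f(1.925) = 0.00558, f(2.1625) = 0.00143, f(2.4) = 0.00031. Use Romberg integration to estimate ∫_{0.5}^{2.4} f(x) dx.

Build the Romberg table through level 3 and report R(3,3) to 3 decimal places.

R(0,0) (trapezoid, 1 panel, h=1.9000): 0.66975
R(1,0) (trapezoid, 2 panels, h=0.9500): 0.38492
R(2,0) (trapezoid, 4 panels, h=0.4750): 0.32063
R(3,0) (trapezoid, 8 panels, h=0.2375): 0.30629
R(1,1) = 0.38492 + (0.38492 − 0.66975)/3 = 0.28998
R(2,1) = 0.32063 + (0.32063 − 0.38492)/3 = 0.29920
R(3,1) = 0.30629 + (0.30629 − 0.32063)/3 = 0.30151
R(2,2) = 0.29920 + (0.29920 − 0.28998)/15 = 0.29981
R(3,2) = 0.30151 + (0.30151 − 0.29920)/15 = 0.30166
R(3,3) = 0.30166 + (0.30166 − 0.29981)/63 = 0.30169

0.302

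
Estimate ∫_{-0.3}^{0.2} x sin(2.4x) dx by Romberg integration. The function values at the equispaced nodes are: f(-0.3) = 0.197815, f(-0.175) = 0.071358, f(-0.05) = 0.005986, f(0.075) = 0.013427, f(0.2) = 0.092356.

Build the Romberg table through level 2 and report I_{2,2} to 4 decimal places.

I_{0,0} (trapezoid, 1 panel, h=0.5000): 0.072543
I_{1,0} (trapezoid, 2 panels, h=0.2500): 0.037768
I_{2,0} (trapezoid, 4 panels, h=0.1250): 0.029482
I_{1,1} = 0.037768 + (0.037768 − 0.072543)/3 = 0.026176
I_{2,1} = 0.029482 + (0.029482 − 0.037768)/3 = 0.026720
I_{2,2} = 0.026720 + (0.026720 − 0.026176)/15 = 0.026756

0.0268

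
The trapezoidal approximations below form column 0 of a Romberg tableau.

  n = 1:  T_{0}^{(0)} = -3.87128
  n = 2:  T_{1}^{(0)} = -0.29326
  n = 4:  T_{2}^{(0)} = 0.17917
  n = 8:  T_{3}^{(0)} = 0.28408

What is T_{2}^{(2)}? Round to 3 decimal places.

0.299

T_{1}^{(1)} = -0.29326 + (-0.29326 − (-3.87128))/3 = 0.89941
T_{2}^{(1)} = (4·0.17917 − (-0.29326)) / 3 = 0.33665
T_{2}^{(2)} = (16·0.33665 − 0.89941) / 15 = 0.29913
(Column j=1 coincides with Simpson's rule on the same nodes.)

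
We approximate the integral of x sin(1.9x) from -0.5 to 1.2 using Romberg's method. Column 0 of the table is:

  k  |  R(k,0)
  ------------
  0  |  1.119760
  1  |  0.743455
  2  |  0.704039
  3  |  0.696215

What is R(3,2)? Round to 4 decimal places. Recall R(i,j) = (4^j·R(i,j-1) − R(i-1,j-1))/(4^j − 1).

Richardson extrapolation on the trapezoidal column (denominator 4−1=3):
R(2,1) = 0.704039 + (0.704039 − 0.743455)/3 = 0.690900
R(3,1) = 0.696215 + (0.696215 − 0.704039)/3 = 0.693607
R(3,2) = (16·0.693607 − 0.690900) / 15 = 0.693787

0.6938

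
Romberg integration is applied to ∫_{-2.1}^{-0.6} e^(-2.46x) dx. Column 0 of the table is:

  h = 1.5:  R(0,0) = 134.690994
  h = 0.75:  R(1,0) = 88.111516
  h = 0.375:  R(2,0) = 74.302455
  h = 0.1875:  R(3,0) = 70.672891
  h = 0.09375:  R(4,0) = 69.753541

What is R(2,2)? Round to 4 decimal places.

Richardson extrapolation on the trapezoidal column (denominator 4−1=3):
R(1,1) = 88.111516 + (88.111516 − 134.690994)/3 = 72.585023
R(2,1) = 74.302455 + (74.302455 − 88.111516)/3 = 69.699435
R(2,2) = (16·69.699435 − 72.585023) / 15 = 69.507062

69.5071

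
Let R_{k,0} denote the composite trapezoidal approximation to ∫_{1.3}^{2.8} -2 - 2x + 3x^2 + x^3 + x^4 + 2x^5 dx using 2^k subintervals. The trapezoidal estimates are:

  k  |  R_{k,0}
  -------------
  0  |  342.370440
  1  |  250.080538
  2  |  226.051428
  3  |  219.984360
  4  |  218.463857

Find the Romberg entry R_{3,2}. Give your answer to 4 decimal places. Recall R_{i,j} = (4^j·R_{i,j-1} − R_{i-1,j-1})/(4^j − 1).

Richardson extrapolation on the trapezoidal column (denominator 4−1=3):
R_{2,1} = 226.051428 + (226.051428 − 250.080538)/3 = 218.041725
R_{3,1} = (4·219.984360 − 226.051428) / 3 = 217.962004
R_{3,2} = 217.962004 + (217.962004 − 218.041725)/15 = 217.956689

217.9567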